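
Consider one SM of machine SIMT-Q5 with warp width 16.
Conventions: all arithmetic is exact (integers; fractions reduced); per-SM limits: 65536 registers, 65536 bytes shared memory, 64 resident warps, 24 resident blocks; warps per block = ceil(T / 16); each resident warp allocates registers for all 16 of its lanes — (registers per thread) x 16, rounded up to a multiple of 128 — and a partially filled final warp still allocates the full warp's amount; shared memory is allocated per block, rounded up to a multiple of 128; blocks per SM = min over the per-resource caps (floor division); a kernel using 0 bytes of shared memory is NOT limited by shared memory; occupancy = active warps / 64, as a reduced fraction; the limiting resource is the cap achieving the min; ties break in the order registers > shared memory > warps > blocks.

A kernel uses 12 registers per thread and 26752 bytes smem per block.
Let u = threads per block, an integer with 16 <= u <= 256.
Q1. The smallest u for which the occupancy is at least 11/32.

Answer: u = 161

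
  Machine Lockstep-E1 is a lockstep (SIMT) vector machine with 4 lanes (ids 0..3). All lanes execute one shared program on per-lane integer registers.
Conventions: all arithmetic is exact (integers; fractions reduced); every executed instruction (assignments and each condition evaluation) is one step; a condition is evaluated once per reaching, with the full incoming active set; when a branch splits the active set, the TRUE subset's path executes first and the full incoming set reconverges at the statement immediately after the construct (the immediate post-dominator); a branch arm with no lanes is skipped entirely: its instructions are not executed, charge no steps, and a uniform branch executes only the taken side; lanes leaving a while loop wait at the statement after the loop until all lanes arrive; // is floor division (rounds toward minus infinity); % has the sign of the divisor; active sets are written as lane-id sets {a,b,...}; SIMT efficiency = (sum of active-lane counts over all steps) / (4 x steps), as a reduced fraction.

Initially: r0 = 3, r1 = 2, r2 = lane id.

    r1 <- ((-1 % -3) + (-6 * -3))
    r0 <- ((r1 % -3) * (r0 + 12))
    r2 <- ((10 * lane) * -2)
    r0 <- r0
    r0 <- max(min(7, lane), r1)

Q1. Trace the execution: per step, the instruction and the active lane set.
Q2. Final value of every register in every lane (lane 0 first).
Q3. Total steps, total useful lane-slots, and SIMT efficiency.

step 0: r1 <- ((-1 % -3) + (-6 * -3)) {0,1,2,3}
step 1: r0 <- ((r1 % -3) * (r0 + 12)) {0,1,2,3}
step 2: r2 <- ((10 * lane) * -2)     {0,1,2,3}
step 3: r0 <- r0                     {0,1,2,3}
step 4: r0 <- max(min(7, lane), r1)  {0,1,2,3}

Answer: 5 steps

r0: 17,17,17,17
r1: 17,17,17,17
r2: 0,-20,-40,-60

steps = 5; useful = 20; efficiency = 20/20 = 1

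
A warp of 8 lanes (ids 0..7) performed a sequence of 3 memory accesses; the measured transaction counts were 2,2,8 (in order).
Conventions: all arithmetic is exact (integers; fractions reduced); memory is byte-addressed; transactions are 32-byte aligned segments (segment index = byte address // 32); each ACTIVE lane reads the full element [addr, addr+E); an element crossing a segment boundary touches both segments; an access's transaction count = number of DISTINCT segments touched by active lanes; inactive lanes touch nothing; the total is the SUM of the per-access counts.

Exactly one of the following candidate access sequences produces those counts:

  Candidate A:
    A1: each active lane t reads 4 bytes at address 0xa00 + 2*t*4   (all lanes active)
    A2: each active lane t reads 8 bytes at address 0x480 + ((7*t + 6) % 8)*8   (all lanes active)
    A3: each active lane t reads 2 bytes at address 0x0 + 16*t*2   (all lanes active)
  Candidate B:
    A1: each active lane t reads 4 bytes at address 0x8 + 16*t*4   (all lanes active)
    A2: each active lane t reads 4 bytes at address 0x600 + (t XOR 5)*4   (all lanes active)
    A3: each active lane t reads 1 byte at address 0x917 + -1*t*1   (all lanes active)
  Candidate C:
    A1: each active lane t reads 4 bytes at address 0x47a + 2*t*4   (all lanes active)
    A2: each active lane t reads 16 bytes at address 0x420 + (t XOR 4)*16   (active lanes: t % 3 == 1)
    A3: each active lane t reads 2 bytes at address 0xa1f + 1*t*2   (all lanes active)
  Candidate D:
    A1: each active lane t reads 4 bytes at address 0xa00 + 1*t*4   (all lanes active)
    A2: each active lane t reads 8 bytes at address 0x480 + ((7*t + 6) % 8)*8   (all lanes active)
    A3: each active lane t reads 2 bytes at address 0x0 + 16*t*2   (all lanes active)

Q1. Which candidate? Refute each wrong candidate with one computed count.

B: A1 gives 8 transactions, not 2
C: A1 gives 3 transactions, not 2
D: A1 gives 1 transaction, not 2
A: all counts match (2,2,8)

Answer: A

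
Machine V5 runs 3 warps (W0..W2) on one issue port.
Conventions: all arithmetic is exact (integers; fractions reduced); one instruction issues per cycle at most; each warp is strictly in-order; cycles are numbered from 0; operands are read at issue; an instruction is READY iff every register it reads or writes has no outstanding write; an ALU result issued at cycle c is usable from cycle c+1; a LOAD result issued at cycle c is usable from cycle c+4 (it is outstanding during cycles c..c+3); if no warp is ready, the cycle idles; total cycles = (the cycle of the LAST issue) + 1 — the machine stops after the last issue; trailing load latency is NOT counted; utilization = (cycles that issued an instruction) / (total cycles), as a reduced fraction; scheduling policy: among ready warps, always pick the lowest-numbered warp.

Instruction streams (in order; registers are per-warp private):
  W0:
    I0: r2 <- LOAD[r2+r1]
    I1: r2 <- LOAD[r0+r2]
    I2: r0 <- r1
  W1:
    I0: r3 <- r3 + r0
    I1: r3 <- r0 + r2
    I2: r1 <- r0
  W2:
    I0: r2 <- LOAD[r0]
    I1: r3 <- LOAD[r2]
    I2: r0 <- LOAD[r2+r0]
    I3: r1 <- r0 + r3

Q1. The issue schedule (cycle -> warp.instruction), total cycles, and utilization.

cycle 0: W0.I0
cycle 1: W1.I0
cycle 2: W1.I1
cycle 3: W1.I2
cycle 4: W0.I1
cycle 5: W0.I2
cycle 6: W2.I0
cycle 7: idle
cycle 8: idle
cycle 9: idle
cycle 10: W2.I1
cycle 11: W2.I2
cycle 12: idle
cycle 13: idle
cycle 14: idle
cycle 15: W2.I3

Answer: 16 cycles, utilization 5/8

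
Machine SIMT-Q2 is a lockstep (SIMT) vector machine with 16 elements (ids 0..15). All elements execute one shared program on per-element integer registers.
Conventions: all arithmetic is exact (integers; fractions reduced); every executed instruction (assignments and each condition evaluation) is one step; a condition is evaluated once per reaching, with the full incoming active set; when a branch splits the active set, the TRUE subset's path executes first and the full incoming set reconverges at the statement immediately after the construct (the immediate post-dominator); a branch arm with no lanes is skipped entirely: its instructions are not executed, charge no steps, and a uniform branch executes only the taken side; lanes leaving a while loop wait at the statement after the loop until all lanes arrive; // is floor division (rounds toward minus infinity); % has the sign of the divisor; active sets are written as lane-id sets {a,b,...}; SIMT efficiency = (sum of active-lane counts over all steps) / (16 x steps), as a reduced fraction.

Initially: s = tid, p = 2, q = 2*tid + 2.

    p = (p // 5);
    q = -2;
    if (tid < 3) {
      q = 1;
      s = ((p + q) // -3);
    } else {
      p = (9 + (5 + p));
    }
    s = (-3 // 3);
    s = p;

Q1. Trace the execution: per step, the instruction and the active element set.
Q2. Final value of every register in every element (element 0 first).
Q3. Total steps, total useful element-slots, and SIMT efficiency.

step 0: p <- (p // 5)                {0,1,2,3,4,5,6,7,8,9,10,11,12,13,14,15}
step 1: q <- -2                      {0,1,2,3,4,5,6,7,8,9,10,11,12,13,14,15}
step 2: eval (tid < 3)               {0,1,2,3,4,5,6,7,8,9,10,11,12,13,14,15}
step 3: q <- 1                       {0,1,2}
step 4: s <- ((p + q) // -3)         {0,1,2}
step 5: p <- (9 + (5 + p))           {3,4,5,6,7,8,9,10,11,12,13,14,15}
step 6: s <- (-3 // 3)               {0,1,2,3,4,5,6,7,8,9,10,11,12,13,14,15}
step 7: s <- p                       {0,1,2,3,4,5,6,7,8,9,10,11,12,13,14,15}

Answer: 8 steps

s: 0,0,0,14,14,14,14,14,14,14,14,14,14,14,14,14
p: 0,0,0,14,14,14,14,14,14,14,14,14,14,14,14,14
q: 1,1,1,-2,-2,-2,-2,-2,-2,-2,-2,-2,-2,-2,-2,-2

steps = 8; useful = 99; efficiency = 99/128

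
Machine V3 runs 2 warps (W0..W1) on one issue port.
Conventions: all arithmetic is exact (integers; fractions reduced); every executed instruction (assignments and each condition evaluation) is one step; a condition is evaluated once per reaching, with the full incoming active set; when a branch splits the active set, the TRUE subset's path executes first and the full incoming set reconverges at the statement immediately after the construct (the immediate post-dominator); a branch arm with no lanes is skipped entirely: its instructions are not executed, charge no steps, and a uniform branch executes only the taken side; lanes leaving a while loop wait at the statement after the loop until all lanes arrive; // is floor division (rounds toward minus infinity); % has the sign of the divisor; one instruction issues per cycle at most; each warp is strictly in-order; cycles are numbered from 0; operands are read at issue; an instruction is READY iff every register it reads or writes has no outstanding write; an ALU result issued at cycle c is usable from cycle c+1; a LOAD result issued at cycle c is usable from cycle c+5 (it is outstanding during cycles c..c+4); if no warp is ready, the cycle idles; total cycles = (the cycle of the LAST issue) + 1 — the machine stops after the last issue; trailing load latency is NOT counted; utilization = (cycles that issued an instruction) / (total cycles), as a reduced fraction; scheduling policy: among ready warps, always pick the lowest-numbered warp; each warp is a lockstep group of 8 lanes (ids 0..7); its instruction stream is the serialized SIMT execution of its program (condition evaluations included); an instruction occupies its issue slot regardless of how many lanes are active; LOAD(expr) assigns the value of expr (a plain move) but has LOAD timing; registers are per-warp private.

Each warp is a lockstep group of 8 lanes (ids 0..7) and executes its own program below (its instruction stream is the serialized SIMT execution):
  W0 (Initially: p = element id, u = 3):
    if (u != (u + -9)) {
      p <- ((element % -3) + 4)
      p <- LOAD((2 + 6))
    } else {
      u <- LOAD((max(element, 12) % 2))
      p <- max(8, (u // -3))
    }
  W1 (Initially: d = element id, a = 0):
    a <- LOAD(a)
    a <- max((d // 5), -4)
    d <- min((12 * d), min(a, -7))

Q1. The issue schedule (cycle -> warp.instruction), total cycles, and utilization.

cycle 0: W0.I0
cycle 1: W0.I1
cycle 2: W0.I2
cycle 3: W1.I0
cycle 4: idle
cycle 5: idle
cycle 6: idle
cycle 7: idle
cycle 8: W1.I1
cycle 9: W1.I2

Answer: 10 cycles, utilization 3/5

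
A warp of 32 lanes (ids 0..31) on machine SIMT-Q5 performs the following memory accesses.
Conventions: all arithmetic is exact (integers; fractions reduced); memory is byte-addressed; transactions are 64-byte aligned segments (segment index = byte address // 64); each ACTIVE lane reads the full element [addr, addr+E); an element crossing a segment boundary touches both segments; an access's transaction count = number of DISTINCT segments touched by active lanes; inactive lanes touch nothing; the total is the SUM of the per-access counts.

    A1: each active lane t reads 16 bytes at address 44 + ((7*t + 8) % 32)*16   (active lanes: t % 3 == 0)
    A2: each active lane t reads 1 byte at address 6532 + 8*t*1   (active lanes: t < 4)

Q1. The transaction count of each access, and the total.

A1: 6 transactions
A2: 1 transaction

Answer: 6,1; total 7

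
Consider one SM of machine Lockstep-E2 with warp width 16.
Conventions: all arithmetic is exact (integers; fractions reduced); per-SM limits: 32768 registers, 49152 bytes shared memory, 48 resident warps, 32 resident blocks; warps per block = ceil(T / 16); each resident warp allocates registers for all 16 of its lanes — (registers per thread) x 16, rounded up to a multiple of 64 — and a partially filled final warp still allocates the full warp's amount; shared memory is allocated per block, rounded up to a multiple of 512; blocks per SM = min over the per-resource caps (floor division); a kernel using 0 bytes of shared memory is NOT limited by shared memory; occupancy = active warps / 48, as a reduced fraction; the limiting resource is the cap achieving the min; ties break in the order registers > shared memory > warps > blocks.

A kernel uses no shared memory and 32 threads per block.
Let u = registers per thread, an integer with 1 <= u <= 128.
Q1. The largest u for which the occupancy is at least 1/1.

Answer: u = 40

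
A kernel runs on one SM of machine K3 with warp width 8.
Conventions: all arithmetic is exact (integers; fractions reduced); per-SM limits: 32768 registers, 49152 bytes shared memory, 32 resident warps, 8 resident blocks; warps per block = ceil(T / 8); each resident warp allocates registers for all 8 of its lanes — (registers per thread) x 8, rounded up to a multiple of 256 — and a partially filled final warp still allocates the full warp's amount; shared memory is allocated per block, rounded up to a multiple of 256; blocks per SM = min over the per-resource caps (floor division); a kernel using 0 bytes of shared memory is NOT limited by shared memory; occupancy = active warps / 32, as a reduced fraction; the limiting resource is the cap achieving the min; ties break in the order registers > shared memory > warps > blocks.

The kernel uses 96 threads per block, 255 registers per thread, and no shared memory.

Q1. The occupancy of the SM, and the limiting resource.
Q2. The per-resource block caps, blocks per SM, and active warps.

Answer: occupancy 3/8, limited by registers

registers: 1 block
shared memory: no limit (kernel uses none)
warps: 2 blocks
blocks: 8 blocks

Answer: 1 block, 12 active warps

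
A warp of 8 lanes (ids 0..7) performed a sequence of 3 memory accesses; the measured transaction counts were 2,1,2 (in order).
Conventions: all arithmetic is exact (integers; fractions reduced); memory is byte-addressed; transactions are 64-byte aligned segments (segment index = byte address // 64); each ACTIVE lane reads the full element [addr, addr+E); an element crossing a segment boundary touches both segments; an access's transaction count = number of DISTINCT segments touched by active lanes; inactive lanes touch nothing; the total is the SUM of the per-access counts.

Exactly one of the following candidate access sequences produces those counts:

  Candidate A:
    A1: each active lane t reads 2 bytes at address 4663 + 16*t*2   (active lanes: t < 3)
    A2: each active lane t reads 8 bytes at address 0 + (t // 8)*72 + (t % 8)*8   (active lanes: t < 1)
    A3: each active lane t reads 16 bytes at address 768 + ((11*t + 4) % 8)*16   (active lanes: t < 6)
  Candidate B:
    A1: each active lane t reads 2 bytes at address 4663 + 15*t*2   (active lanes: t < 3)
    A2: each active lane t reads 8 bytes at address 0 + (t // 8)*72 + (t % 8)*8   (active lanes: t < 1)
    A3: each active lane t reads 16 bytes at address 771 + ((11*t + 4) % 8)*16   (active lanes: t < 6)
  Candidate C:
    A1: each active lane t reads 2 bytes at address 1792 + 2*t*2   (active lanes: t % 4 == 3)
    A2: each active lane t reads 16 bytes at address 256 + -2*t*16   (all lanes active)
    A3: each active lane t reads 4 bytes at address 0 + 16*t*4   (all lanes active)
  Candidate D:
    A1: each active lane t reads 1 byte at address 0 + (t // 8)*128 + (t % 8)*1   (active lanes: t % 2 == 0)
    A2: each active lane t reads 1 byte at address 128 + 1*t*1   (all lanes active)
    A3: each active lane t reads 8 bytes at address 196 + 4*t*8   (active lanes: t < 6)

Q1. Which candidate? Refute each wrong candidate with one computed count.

B: A3 gives 3 transactions, not 2
C: A1 gives 1 transaction, not 2
D: A1 gives 1 transaction, not 2
A: all counts match (2,1,2)

Answer: A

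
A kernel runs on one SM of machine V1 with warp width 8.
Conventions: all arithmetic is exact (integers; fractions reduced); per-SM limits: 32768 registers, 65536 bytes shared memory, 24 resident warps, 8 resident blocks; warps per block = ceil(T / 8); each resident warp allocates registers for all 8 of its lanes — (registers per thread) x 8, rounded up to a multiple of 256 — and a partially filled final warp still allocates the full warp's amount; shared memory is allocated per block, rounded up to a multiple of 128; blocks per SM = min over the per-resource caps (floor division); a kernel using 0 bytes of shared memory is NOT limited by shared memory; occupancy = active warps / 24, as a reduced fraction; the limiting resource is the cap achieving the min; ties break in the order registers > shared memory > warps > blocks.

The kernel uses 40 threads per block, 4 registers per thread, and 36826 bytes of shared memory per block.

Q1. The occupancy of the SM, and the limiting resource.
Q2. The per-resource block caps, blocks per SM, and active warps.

Answer: occupancy 5/24, limited by shared memory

registers: 25 blocks
shared memory: 1 block
warps: 4 blocks
blocks: 8 blocks

Answer: 1 block, 5 active warps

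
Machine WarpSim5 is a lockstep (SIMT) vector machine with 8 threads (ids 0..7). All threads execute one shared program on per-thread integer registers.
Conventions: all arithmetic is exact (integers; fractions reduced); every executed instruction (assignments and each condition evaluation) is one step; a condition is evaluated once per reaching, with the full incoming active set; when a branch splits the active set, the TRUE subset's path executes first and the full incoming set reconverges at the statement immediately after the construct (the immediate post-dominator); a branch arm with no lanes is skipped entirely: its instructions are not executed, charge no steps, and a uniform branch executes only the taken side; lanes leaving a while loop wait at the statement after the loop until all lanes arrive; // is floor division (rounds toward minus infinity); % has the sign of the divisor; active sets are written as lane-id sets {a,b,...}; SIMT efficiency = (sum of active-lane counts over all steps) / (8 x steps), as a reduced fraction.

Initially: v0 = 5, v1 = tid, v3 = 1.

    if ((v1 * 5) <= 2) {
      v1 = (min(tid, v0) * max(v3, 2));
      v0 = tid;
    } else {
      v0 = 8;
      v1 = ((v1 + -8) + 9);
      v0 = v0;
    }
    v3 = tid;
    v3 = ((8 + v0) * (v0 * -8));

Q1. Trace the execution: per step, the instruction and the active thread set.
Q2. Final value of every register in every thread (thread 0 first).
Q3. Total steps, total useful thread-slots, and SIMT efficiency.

step 0: eval ((v1 * 5) <= 2)         {0,1,2,3,4,5,6,7}
step 1: v1 <- (min(tid, v0) * max(v3, 2)) {0}
step 2: v0 <- tid                    {0}
step 3: v0 <- 8                      {1,2,3,4,5,6,7}
step 4: v1 <- ((v1 + -8) + 9)        {1,2,3,4,5,6,7}
step 5: v0 <- v0                     {1,2,3,4,5,6,7}
step 6: v3 <- tid                    {0,1,2,3,4,5,6,7}
step 7: v3 <- ((8 + v0) * (v0 * -8)) {0,1,2,3,4,5,6,7}

Answer: 8 steps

v0: 0,8,8,8,8,8,8,8
v1: 0,2,3,4,5,6,7,8
v3: 0,-1024,-1024,-1024,-1024,-1024,-1024,-1024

steps = 8; useful = 47; efficiency = 47/64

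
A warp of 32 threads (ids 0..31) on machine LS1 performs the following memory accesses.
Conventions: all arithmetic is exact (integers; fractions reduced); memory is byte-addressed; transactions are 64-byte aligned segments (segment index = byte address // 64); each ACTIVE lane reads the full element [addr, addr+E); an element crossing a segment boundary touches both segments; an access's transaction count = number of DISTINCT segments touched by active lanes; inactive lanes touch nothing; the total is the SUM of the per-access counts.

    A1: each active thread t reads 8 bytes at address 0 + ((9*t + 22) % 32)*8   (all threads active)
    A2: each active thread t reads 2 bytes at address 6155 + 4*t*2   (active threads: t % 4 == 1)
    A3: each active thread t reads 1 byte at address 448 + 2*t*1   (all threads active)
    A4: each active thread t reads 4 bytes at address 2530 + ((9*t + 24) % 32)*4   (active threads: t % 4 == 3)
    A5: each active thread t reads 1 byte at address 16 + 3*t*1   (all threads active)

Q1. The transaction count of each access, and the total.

A1: 4 transactions
A2: 4 transactions
A3: 1 transaction
A4: 3 transactions
A5: 2 transactions

Answer: 4,4,1,3,2; total 14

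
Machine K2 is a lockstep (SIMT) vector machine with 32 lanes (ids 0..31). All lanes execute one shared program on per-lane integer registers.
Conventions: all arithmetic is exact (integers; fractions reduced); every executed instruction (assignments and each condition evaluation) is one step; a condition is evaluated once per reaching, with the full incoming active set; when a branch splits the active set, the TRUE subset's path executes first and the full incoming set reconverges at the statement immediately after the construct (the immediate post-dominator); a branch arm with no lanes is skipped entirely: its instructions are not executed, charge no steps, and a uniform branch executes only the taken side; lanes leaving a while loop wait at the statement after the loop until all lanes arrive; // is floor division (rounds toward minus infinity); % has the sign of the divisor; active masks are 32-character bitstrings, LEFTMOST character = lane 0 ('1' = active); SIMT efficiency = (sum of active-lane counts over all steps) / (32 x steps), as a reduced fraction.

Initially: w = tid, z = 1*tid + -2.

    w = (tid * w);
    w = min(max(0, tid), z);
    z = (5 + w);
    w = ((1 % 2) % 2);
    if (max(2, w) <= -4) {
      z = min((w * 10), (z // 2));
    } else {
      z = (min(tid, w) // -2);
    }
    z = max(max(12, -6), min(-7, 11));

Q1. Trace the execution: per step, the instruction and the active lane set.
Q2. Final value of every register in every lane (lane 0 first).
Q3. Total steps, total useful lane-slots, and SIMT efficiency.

step 0: w <- (tid * w)               11111111111111111111111111111111
step 1: w <- min(max(0, tid), z)     11111111111111111111111111111111
step 2: z <- (5 + w)                 11111111111111111111111111111111
step 3: w <- ((1 % 2) % 2)           11111111111111111111111111111111
step 4: eval (max(2, w) <= -4)       11111111111111111111111111111111
step 5: z <- (min(tid, w) // -2)     11111111111111111111111111111111
step 6: z <- max(max(12, -6), min(-7, 11)) 11111111111111111111111111111111

Answer: 7 steps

w: 1,1,1,1,1,1,1,1,1,1,1,1,1,1,1,1,1,1,1,1,1,1,1,1,1,1,1,1,1,1,1,1
z: 12,12,12,12,12,12,12,12,12,12,12,12,12,12,12,12,12,12,12,12,12,12,12,12,12,12,12,12,12,12,12,12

steps = 7; useful = 224; efficiency = 224/224 = 1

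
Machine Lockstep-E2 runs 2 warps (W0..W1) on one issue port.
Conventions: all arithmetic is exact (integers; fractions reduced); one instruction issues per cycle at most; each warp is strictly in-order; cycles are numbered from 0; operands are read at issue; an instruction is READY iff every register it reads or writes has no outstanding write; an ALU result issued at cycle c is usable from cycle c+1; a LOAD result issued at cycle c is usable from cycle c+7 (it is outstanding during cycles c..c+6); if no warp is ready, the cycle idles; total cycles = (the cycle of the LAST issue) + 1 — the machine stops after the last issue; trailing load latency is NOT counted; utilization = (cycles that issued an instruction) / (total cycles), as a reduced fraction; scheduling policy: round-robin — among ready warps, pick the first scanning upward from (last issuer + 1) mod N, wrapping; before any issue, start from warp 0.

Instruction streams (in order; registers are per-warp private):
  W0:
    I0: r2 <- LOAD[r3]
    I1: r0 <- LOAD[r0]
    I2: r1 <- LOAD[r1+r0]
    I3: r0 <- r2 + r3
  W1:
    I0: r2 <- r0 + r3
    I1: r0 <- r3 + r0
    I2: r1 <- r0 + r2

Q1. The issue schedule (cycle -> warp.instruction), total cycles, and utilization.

cycle 0: W0.I0
cycle 1: W1.I0
cycle 2: W0.I1
cycle 3: W1.I1
cycle 4: W1.I2
cycle 5: idle
cycle 6: idle
cycle 7: idle
cycle 8: idle
cycle 9: W0.I2
cycle 10: W0.I3

Answer: 11 cycles, utilization 7/11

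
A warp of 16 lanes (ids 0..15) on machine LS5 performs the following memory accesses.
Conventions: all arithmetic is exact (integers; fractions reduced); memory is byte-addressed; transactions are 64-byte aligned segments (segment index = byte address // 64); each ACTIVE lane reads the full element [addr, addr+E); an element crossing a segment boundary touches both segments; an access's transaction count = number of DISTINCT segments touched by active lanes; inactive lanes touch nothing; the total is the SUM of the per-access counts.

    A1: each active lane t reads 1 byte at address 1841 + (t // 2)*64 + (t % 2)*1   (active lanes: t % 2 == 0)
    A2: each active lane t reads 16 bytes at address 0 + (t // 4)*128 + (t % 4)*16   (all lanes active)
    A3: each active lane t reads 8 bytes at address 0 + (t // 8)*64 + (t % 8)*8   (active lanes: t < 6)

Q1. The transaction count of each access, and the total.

A1: 8 transactions
A2: 4 transactions
A3: 1 transaction

Answer: 8,4,1; total 13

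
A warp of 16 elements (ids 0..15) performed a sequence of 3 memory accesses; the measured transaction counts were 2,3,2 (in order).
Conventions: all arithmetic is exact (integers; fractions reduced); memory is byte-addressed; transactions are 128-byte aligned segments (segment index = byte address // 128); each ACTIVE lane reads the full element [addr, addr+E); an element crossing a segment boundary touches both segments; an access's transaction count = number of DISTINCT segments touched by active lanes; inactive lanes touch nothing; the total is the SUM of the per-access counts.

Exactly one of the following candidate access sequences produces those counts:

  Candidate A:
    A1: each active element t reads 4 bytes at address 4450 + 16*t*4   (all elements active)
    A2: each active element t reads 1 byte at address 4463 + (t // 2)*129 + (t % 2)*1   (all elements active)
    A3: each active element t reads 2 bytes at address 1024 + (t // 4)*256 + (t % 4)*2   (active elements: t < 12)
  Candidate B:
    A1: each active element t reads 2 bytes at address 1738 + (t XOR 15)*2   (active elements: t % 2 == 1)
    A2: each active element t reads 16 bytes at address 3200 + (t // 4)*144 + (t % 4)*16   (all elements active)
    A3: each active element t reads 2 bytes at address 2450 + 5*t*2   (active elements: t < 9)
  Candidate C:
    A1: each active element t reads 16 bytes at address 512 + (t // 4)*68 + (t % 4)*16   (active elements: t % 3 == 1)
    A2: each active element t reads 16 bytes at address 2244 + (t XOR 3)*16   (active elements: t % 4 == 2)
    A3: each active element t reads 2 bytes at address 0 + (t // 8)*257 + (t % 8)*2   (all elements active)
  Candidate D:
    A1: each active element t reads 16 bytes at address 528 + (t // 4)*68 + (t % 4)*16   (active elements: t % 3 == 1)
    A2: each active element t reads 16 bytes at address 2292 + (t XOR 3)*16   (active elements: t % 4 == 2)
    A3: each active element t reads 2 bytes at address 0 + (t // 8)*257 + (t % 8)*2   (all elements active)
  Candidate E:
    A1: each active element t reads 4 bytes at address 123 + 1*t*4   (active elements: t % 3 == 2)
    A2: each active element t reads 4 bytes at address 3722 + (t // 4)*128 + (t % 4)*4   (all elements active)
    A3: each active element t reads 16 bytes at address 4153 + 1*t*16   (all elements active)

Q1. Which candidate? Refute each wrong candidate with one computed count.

A: A1 gives 9 transactions, not 2
B: A1 gives 1 transaction, not 2
D: A2 gives 2 transactions, not 3
E: A1 gives 1 transaction, not 2
C: all counts match (2,3,2)

Answer: C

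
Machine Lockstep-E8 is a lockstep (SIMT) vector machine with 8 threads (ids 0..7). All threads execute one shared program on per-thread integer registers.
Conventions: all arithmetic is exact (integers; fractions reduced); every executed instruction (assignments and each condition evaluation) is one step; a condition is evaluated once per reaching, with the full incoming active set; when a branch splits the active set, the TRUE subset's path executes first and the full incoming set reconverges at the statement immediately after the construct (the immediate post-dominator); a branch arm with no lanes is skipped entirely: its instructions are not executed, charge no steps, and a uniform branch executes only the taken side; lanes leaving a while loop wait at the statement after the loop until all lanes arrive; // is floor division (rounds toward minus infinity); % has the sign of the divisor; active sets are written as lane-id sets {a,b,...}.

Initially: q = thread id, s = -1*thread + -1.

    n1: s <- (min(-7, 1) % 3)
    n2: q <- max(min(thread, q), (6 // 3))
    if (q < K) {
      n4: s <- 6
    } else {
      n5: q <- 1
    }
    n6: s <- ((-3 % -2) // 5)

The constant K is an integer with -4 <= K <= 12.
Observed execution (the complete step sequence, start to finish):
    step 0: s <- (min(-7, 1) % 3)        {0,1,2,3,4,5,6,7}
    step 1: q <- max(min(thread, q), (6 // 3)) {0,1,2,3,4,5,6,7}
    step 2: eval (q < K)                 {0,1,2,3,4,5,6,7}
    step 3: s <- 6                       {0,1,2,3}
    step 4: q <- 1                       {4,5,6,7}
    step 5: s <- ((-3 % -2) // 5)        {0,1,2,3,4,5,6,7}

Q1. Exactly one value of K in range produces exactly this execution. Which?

Answer: K = 4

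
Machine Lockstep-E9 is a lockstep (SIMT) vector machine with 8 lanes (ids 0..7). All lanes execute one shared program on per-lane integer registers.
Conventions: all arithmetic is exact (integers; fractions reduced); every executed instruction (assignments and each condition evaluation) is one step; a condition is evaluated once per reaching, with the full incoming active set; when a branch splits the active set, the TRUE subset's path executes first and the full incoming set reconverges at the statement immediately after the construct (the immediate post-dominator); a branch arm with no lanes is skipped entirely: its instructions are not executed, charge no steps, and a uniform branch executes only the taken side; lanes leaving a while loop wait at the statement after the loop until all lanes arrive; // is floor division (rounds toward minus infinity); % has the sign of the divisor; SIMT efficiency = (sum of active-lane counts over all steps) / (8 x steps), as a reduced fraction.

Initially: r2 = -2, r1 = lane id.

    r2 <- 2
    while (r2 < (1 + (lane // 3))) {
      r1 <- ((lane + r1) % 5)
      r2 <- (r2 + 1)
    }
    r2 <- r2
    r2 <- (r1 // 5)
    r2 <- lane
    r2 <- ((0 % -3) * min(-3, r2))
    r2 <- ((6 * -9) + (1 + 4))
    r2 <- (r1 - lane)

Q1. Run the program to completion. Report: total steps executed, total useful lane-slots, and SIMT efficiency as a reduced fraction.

Answer: 11 steps, 70 useful, 35/44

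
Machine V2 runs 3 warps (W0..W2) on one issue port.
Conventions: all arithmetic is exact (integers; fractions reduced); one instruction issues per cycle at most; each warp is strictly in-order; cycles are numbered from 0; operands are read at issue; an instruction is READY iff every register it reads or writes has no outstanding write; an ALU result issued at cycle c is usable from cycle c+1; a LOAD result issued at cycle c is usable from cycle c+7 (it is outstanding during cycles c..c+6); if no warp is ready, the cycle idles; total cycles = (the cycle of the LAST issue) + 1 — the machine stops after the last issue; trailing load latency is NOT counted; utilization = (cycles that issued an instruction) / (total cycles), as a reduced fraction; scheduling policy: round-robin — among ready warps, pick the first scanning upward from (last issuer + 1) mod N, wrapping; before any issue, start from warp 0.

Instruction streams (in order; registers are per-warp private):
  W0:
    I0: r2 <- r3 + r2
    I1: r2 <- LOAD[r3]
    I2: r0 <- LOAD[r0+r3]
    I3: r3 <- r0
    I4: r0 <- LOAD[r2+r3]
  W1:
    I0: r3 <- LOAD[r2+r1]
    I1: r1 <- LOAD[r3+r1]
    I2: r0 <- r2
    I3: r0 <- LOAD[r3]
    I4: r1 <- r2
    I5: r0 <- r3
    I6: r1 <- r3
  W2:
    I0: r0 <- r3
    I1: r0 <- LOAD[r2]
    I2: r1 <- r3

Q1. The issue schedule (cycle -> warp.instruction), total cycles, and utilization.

cycle 0: W0.I0
cycle 1: W1.I0
cycle 2: W2.I0
cycle 3: W0.I1
cycle 4: W2.I1
cycle 5: W0.I2
cycle 6: W2.I2
cycle 7: idle
cycle 8: W1.I1
cycle 9: W1.I2
cycle 10: W1.I3
cycle 11: idle
cycle 12: W0.I3
cycle 13: W0.I4
cycle 14: idle
cycle 15: W1.I4
cycle 16: idle
cycle 17: W1.I5
cycle 18: W1.I6

Answer: 19 cycles, utilization 15/19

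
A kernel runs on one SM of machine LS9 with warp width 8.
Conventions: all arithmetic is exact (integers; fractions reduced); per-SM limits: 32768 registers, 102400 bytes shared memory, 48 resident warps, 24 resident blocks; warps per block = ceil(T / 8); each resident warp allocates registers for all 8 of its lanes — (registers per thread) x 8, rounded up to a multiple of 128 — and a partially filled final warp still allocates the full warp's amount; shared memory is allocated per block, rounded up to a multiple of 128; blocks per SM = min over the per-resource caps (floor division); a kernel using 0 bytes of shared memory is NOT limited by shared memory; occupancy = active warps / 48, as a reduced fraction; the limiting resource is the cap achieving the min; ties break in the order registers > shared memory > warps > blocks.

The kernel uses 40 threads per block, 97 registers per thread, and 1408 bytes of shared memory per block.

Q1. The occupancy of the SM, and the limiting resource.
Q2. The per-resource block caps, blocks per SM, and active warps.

Answer: occupancy 35/48, limited by registers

registers: 7 blocks
shared memory: 72 blocks
warps: 9 blocks
blocks: 24 blocks

Answer: 7 blocks, 35 active warps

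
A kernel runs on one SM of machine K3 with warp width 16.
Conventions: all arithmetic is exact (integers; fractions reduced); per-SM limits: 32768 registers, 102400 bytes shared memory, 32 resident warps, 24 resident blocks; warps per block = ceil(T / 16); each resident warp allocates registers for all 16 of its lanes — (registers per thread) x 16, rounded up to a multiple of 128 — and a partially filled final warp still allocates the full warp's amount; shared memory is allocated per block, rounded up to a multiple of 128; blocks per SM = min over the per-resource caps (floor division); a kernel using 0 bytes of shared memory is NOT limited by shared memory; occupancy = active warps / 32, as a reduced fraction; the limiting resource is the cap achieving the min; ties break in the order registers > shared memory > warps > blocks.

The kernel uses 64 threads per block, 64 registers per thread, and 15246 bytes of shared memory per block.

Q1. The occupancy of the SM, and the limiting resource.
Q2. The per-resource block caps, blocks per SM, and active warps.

Answer: occupancy 3/4, limited by shared memory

registers: 8 blocks
shared memory: 6 blocks
warps: 8 blocks
blocks: 24 blocks

Answer: 6 blocks, 24 active warps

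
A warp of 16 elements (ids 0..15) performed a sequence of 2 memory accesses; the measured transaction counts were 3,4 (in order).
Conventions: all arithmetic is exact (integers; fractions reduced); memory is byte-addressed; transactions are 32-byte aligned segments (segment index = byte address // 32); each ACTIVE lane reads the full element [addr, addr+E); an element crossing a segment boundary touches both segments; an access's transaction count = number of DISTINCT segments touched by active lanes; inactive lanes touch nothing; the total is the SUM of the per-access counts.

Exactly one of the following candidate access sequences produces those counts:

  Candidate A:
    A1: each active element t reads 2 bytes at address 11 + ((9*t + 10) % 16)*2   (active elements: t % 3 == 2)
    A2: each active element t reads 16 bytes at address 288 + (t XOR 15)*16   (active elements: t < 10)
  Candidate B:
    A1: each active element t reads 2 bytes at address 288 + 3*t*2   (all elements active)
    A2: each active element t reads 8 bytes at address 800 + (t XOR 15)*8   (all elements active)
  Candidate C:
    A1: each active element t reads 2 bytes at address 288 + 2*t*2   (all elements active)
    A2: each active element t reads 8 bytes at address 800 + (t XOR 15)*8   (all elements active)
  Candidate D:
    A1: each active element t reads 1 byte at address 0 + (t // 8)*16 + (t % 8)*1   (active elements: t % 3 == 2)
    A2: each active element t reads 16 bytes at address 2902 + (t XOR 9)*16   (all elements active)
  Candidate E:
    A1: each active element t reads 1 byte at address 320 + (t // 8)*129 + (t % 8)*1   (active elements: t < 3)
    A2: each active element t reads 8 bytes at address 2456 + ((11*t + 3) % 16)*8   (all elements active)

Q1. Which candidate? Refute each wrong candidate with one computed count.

A: A1 gives 2 transactions, not 3
C: A1 gives 2 transactions, not 3
D: A1 gives 1 transaction, not 3
E: A1 gives 1 transaction, not 3
B: all counts match (3,4)

Answer: B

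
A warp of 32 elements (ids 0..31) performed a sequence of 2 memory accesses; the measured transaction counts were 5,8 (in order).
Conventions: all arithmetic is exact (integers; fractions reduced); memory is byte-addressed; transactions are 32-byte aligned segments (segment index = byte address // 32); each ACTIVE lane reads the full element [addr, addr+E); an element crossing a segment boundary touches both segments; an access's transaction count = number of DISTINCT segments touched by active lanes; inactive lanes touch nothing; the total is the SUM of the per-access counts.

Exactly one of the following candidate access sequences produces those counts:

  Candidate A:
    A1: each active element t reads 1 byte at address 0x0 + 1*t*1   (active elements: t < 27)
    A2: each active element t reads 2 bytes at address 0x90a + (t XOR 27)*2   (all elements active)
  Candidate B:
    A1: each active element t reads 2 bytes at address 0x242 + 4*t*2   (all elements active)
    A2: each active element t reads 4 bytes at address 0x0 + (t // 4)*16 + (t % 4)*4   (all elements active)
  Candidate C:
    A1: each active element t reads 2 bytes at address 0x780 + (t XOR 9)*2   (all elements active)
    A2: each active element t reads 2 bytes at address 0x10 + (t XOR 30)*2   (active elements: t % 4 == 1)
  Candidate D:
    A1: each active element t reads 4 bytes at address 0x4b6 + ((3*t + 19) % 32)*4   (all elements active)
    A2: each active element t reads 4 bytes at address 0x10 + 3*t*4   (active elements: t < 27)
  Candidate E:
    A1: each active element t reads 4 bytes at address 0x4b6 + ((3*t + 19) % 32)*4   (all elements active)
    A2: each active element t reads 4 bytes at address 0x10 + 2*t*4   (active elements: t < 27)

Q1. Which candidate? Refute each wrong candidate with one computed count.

A: A1 gives 1 transaction, not 5
B: A1 gives 8 transactions, not 5
C: A1 gives 2 transactions, not 5
D: A2 gives 11 transactions, not 8
E: all counts match (5,8)

Answer: E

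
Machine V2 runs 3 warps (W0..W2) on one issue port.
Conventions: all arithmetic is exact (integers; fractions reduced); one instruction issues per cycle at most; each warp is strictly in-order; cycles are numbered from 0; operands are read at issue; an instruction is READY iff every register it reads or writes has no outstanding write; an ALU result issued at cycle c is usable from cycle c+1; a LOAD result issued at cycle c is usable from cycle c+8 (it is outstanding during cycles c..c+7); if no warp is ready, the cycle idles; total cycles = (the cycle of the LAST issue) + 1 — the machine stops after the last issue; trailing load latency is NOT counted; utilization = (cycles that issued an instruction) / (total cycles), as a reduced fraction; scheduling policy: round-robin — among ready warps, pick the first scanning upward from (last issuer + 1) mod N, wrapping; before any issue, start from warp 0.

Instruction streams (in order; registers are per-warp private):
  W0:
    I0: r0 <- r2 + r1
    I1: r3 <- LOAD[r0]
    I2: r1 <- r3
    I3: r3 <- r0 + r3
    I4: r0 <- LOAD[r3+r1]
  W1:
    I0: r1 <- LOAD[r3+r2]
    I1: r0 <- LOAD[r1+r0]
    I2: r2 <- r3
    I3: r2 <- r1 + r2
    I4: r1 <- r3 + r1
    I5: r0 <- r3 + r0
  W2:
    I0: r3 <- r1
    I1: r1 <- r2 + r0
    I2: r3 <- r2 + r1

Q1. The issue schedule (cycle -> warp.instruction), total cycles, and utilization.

cycle 0: W0.I0
cycle 1: W1.I0
cycle 2: W2.I0
cycle 3: W0.I1
cycle 4: W2.I1
cycle 5: W2.I2
cycle 6: idle
cycle 7: idle
cycle 8: idle
cycle 9: W1.I1
cycle 10: W1.I2
cycle 11: W0.I2
cycle 12: W1.I3
cycle 13: W0.I3
cycle 14: W1.I4
cycle 15: W0.I4
cycle 16: idle
cycle 17: W1.I5

Answer: 18 cycles, utilization 7/9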